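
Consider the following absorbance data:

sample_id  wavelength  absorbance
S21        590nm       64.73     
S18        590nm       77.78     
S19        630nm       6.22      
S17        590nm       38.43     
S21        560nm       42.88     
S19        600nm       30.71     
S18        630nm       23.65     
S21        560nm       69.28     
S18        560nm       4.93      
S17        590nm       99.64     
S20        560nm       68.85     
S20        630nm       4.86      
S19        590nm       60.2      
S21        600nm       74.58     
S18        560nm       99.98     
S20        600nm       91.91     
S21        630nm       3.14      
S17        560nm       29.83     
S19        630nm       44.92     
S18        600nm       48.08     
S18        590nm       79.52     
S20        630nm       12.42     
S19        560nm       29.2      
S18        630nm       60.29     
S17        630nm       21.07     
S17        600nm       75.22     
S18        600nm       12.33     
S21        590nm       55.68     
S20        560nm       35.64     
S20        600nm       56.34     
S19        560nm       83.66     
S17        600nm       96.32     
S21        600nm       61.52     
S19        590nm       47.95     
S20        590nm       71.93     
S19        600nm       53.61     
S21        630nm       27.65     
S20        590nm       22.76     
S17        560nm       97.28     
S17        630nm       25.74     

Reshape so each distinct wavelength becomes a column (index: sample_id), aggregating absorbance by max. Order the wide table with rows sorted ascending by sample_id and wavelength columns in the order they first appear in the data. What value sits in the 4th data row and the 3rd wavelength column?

With rows sorted ascending by sample_id, row 4 is sample_id=S20. wavelength columns in first-appearance order: 590nm, 630nm, 560nm, 600nm; column 3 is 560nm.
Long rows with sample_id=S20, wavelength=560nm: max(68.85, 35.64) = 68.85.

68.85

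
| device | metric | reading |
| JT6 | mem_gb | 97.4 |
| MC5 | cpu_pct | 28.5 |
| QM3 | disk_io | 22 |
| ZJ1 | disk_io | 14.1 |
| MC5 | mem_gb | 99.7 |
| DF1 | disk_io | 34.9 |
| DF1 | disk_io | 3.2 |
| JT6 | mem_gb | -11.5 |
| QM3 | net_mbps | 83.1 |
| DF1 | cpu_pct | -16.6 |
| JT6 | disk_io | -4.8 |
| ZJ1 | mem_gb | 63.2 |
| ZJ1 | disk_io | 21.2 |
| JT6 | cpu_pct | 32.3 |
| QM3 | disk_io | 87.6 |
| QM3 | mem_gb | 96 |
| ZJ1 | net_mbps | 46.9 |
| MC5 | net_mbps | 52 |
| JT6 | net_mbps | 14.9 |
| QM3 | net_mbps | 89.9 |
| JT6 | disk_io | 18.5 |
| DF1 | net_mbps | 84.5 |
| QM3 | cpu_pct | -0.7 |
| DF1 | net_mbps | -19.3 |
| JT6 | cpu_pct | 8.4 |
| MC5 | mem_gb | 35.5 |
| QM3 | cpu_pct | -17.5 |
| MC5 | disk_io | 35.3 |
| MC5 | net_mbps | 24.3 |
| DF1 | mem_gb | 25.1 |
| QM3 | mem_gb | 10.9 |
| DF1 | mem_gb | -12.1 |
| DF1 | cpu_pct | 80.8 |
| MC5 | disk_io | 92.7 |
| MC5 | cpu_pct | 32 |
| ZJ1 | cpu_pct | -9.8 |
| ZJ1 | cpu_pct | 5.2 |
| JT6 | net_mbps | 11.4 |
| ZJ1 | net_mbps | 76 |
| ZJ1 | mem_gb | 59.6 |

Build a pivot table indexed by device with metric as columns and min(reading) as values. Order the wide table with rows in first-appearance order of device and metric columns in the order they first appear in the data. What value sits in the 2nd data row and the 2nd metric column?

With rows in first-appearance order of device, row 2 is device=MC5. metric columns in first-appearance order: mem_gb, cpu_pct, disk_io, net_mbps; column 2 is cpu_pct.
Long rows with device=MC5, metric=cpu_pct: min(28.5, 32) = 28.5.

28.5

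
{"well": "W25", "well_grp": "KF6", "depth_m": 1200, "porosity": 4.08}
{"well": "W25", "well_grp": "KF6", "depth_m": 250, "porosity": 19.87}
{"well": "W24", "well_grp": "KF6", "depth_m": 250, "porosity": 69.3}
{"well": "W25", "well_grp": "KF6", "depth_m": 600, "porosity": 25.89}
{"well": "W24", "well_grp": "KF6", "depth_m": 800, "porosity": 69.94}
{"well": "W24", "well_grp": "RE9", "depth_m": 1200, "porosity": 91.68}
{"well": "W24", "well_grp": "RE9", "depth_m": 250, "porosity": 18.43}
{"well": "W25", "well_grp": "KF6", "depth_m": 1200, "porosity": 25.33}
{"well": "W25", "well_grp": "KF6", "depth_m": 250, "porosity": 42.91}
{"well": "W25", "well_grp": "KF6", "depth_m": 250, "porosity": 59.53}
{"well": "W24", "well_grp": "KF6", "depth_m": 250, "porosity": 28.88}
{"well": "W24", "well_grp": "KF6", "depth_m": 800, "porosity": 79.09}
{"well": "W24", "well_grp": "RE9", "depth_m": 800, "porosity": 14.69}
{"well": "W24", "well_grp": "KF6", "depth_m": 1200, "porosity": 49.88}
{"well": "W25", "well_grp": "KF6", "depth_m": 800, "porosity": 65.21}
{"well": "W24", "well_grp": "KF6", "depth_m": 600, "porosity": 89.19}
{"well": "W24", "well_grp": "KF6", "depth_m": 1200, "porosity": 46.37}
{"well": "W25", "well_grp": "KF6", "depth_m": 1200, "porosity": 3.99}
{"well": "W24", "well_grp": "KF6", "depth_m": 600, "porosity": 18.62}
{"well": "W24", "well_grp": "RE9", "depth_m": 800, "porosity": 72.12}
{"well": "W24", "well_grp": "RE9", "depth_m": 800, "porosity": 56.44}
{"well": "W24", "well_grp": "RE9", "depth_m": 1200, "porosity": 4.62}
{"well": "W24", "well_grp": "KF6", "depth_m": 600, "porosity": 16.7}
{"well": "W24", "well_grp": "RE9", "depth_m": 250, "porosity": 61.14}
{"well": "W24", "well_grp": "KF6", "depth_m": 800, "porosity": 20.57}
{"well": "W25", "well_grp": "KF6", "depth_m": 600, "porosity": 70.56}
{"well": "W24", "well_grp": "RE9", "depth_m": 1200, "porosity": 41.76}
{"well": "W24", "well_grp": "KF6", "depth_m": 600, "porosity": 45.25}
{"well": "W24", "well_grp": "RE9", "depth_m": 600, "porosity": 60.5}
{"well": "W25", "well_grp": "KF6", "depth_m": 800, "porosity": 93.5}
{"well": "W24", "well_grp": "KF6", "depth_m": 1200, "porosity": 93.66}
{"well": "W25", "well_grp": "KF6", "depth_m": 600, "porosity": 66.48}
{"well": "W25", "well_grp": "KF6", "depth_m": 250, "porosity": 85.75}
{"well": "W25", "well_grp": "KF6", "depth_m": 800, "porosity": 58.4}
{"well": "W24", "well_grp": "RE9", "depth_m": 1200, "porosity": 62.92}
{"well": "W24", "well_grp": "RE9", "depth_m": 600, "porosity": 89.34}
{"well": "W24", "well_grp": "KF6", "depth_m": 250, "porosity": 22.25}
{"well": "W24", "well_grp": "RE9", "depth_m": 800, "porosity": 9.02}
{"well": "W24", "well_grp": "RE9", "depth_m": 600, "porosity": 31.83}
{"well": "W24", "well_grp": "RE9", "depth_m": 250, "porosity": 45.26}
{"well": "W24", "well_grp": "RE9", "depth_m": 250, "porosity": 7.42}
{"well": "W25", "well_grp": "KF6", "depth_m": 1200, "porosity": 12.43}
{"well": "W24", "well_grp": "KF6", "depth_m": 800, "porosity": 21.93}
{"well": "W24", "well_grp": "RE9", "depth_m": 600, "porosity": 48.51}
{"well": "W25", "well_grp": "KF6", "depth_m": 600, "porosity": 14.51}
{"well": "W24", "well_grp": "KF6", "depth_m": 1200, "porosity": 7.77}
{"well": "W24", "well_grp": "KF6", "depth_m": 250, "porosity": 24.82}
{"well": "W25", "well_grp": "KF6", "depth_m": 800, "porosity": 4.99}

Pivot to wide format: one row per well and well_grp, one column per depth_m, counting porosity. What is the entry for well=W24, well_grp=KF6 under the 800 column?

4

Rows with well=W24, well_grp=KF6 and depth_m=800: porosity values are 69.94, 79.09, 20.57, 21.93.
4 rows match — count = 4.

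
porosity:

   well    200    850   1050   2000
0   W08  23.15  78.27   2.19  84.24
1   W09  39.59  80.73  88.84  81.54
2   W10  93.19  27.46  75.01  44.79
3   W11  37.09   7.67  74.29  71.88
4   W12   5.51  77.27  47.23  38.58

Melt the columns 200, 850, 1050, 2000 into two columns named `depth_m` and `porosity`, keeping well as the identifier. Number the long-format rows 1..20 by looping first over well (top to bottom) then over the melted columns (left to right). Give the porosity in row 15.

74.29

20 rows total (5 × 4). Row 15: index ⌊(15-1)/4⌋ = 3 into well → W11; (15-1) mod 4 = 2 into the melted columns → 1050.
So row 15 is (W11, 1050, 74.29); porosity = 74.29.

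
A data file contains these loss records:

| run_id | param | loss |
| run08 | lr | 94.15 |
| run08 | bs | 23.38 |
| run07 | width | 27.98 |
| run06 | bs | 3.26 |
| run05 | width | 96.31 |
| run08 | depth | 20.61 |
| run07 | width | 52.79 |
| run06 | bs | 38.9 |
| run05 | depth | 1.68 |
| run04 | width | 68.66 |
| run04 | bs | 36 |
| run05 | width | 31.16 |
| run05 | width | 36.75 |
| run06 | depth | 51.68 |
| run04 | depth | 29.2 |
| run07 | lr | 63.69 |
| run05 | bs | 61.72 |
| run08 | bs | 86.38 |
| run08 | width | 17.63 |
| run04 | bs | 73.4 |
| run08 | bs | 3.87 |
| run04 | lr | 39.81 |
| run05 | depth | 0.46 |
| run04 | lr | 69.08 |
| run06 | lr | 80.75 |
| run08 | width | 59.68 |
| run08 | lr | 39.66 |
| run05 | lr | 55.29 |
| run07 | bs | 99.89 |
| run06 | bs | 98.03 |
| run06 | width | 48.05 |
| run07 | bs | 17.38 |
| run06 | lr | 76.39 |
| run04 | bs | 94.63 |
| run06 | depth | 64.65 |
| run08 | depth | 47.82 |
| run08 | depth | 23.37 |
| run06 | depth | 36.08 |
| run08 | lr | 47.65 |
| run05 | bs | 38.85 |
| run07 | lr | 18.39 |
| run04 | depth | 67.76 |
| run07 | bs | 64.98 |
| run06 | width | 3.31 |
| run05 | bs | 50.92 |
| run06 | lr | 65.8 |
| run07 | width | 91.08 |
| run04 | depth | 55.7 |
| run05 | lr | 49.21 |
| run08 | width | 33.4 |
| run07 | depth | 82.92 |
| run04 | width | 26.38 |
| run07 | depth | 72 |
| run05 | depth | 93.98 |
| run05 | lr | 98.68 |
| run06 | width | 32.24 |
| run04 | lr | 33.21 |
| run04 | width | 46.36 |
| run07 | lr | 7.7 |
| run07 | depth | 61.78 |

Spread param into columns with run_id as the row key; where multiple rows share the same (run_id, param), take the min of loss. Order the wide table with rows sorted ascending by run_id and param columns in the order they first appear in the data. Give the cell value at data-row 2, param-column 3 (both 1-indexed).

31.16

With rows sorted ascending by run_id, row 2 is run_id=run05. param columns in first-appearance order: lr, bs, width, depth; column 3 is width.
Long rows with run_id=run05, param=width: min(96.31, 31.16, 36.75) = 31.16.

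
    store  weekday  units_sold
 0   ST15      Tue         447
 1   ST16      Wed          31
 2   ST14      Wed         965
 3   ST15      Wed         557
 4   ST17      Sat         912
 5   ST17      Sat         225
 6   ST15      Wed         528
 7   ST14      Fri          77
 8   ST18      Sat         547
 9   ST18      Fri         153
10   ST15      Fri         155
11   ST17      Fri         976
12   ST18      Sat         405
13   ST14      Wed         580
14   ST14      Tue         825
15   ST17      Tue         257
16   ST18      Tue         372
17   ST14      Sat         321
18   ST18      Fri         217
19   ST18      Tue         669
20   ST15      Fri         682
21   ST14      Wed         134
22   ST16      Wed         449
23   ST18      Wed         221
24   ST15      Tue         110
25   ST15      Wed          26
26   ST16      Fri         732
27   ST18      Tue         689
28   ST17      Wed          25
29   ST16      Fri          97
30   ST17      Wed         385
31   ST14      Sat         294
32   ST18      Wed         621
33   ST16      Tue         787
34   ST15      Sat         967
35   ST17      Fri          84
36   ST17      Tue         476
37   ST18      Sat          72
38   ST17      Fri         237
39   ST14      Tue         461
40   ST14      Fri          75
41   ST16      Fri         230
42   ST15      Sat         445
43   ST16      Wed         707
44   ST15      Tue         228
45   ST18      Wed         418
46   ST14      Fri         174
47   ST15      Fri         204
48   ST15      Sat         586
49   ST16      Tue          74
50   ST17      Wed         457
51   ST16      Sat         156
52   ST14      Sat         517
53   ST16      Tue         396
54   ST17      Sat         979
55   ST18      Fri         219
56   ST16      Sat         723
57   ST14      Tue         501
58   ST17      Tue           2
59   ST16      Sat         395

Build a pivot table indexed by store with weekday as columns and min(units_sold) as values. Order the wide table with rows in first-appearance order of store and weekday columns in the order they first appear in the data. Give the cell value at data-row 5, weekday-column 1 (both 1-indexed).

372

With rows in first-appearance order of store, row 5 is store=ST18. weekday columns in first-appearance order: Tue, Wed, Sat, Fri; column 1 is Tue.
Long rows with store=ST18, weekday=Tue: min(372, 669, 689) = 372.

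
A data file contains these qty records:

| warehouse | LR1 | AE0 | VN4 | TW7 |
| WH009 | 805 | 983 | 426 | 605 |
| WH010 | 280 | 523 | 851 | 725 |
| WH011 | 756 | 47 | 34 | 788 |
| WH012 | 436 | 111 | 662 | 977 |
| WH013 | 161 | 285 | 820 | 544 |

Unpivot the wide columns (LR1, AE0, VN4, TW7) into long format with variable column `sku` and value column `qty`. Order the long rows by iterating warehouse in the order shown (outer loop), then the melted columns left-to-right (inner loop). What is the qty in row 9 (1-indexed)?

20 rows total (5 × 4). Row 9: index ⌊(9-1)/4⌋ = 2 into warehouse → WH011; (9-1) mod 4 = 0 into the melted columns → LR1.
So row 9 is (WH011, LR1, 756); qty = 756.

756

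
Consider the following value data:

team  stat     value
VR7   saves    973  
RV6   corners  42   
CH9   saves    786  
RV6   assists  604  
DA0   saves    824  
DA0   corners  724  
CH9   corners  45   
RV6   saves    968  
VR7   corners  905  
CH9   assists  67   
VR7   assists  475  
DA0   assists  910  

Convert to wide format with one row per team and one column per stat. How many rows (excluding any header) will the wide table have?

4

4 distinct team values → 4 rows.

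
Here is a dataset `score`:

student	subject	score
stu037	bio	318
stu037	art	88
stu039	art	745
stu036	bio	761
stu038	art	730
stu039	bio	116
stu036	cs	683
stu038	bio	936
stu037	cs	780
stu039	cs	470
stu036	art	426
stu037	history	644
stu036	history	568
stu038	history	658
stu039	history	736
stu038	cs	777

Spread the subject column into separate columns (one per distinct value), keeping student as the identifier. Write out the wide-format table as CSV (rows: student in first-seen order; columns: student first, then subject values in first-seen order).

Columns: student plus the 4 distinct subject values (bio, art, cs, history).
For example, row stu037 column bio takes score=318 from the long row (stu037, bio).

student,bio,art,cs,history
stu037,318,88,780,644
stu039,116,745,470,736
stu036,761,426,683,568
stu038,936,730,777,658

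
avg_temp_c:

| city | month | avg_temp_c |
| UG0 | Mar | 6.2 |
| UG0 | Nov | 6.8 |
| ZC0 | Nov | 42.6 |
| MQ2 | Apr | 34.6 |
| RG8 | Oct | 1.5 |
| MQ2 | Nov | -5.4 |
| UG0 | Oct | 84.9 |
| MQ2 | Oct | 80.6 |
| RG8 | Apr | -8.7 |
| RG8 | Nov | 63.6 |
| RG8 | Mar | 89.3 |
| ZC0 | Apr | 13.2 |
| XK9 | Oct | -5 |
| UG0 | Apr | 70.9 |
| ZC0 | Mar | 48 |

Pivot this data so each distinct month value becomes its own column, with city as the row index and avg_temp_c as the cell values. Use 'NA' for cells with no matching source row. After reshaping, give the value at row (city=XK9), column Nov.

NA

No long-format row has city=XK9 and month=Nov, so the cell is NA.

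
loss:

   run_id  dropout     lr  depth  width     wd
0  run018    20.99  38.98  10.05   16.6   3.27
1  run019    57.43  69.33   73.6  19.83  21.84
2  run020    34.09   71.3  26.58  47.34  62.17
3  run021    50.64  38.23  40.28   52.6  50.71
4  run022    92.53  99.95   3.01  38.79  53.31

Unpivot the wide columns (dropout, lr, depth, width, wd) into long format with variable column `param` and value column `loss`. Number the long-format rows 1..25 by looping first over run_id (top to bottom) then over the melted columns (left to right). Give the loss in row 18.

40.28

25 rows total (5 × 5). Row 18: index ⌊(18-1)/5⌋ = 3 into run_id → run021; (18-1) mod 5 = 2 into the melted columns → depth.
So row 18 is (run021, depth, 40.28); loss = 40.28.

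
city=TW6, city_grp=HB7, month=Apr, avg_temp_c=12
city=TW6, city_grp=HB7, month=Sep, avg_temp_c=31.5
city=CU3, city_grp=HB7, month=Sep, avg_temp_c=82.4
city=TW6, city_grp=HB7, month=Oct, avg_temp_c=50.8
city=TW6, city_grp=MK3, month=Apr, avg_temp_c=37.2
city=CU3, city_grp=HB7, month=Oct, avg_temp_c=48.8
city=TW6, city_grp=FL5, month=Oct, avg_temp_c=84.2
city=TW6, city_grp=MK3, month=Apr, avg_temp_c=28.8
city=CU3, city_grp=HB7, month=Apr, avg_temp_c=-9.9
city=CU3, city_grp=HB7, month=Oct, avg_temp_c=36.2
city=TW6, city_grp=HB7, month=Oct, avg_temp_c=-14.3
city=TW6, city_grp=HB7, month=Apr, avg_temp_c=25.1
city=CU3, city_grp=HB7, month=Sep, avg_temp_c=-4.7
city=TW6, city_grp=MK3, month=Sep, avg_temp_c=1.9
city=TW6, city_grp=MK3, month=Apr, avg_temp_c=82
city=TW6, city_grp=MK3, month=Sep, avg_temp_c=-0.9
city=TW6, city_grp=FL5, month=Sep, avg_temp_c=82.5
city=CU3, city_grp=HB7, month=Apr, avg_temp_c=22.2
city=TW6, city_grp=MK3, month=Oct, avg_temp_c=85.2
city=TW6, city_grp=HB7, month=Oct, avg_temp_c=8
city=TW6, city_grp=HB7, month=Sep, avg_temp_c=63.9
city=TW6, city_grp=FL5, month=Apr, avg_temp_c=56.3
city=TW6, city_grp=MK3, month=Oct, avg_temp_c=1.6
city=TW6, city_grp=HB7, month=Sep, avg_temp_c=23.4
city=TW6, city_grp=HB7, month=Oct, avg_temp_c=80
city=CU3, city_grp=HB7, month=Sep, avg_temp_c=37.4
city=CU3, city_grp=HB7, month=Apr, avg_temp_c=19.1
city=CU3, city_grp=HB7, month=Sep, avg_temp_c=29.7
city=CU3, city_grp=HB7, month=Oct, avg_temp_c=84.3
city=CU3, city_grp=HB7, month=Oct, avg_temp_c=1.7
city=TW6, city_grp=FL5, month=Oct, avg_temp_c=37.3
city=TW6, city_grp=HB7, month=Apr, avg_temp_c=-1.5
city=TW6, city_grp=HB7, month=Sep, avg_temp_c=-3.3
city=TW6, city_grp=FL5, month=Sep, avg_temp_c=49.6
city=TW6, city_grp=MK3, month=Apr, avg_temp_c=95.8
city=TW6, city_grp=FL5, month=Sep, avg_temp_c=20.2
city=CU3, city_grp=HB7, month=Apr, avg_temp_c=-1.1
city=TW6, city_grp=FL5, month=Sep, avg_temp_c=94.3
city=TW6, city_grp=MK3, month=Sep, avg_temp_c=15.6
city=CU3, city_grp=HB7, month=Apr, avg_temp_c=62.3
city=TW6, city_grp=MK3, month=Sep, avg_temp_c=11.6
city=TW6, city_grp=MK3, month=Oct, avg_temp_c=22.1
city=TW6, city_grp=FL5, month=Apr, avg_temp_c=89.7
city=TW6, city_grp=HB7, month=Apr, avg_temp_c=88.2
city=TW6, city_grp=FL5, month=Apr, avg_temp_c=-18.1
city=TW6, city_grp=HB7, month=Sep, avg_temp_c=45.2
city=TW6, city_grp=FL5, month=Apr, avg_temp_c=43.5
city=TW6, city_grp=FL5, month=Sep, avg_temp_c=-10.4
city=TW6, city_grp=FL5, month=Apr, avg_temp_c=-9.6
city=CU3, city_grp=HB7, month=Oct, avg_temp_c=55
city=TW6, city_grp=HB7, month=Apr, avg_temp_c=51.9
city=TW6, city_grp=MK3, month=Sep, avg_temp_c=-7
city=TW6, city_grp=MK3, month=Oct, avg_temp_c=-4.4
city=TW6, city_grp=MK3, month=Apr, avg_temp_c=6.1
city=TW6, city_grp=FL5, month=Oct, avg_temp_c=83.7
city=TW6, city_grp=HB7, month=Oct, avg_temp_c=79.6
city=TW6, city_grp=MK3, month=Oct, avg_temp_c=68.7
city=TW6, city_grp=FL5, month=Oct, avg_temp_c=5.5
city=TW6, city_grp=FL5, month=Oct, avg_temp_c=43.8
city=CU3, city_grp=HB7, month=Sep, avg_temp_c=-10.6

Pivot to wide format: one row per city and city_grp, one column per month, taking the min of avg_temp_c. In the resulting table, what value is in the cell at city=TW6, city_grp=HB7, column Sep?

-3.3

Rows with city=TW6, city_grp=HB7 and month=Sep: avg_temp_c values are 31.5, 63.9, 23.4, -3.3, 45.2.
min(31.5, 63.9, 23.4, -3.3, 45.2) = -3.3.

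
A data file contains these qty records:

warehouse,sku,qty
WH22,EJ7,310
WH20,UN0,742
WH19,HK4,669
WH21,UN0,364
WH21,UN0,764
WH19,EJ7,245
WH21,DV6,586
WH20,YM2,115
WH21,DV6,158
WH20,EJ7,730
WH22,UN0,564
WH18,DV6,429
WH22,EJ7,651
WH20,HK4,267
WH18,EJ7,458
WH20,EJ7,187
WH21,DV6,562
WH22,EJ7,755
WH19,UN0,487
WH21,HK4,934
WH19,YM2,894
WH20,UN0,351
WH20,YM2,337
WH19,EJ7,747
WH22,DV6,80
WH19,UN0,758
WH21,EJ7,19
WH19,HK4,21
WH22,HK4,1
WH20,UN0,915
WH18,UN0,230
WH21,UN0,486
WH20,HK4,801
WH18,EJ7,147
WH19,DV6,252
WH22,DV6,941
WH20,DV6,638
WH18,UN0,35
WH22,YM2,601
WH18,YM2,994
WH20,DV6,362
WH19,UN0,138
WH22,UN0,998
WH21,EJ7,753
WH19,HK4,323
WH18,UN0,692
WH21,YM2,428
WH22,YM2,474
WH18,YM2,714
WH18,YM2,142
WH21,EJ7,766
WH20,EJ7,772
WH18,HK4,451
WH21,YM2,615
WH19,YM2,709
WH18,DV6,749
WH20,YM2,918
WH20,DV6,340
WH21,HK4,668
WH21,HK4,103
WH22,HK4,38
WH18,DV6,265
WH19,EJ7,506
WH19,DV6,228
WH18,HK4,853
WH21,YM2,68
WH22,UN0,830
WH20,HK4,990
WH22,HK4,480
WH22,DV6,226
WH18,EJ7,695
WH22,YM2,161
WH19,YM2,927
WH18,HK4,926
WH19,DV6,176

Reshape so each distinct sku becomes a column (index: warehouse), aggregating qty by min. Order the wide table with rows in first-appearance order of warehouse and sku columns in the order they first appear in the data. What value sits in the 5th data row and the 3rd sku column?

451

With rows in first-appearance order of warehouse, row 5 is warehouse=WH18. sku columns in first-appearance order: EJ7, UN0, HK4, DV6, YM2; column 3 is HK4.
Long rows with warehouse=WH18, sku=HK4: min(451, 853, 926) = 451.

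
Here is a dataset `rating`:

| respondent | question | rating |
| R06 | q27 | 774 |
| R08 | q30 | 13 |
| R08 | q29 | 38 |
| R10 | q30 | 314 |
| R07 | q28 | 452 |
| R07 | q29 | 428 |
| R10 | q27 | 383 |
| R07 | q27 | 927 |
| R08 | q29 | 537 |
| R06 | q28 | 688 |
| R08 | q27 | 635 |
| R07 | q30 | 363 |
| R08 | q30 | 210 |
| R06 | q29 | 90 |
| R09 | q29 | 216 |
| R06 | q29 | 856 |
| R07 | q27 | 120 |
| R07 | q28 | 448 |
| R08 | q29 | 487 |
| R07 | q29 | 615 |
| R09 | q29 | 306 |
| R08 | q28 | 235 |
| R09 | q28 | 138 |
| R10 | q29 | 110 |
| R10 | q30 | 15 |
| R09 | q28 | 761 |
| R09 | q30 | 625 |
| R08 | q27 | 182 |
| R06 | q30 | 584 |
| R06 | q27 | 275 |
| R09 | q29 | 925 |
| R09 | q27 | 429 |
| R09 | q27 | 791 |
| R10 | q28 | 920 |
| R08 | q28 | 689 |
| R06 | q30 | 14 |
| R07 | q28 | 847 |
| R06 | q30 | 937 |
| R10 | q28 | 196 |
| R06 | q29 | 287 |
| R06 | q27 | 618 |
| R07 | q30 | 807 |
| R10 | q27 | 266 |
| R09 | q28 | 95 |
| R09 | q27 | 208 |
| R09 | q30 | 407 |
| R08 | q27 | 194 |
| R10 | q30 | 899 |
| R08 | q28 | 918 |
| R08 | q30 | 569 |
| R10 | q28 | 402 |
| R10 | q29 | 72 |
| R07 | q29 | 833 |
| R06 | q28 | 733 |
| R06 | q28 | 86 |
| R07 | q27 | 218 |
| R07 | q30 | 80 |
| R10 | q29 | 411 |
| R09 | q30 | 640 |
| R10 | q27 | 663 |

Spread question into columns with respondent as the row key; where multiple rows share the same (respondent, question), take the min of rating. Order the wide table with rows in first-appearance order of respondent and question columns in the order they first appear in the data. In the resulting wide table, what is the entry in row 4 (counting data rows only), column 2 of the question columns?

80

With rows in first-appearance order of respondent, row 4 is respondent=R07. question columns in first-appearance order: q27, q30, q29, q28; column 2 is q30.
Long rows with respondent=R07, question=q30: min(363, 807, 80) = 80.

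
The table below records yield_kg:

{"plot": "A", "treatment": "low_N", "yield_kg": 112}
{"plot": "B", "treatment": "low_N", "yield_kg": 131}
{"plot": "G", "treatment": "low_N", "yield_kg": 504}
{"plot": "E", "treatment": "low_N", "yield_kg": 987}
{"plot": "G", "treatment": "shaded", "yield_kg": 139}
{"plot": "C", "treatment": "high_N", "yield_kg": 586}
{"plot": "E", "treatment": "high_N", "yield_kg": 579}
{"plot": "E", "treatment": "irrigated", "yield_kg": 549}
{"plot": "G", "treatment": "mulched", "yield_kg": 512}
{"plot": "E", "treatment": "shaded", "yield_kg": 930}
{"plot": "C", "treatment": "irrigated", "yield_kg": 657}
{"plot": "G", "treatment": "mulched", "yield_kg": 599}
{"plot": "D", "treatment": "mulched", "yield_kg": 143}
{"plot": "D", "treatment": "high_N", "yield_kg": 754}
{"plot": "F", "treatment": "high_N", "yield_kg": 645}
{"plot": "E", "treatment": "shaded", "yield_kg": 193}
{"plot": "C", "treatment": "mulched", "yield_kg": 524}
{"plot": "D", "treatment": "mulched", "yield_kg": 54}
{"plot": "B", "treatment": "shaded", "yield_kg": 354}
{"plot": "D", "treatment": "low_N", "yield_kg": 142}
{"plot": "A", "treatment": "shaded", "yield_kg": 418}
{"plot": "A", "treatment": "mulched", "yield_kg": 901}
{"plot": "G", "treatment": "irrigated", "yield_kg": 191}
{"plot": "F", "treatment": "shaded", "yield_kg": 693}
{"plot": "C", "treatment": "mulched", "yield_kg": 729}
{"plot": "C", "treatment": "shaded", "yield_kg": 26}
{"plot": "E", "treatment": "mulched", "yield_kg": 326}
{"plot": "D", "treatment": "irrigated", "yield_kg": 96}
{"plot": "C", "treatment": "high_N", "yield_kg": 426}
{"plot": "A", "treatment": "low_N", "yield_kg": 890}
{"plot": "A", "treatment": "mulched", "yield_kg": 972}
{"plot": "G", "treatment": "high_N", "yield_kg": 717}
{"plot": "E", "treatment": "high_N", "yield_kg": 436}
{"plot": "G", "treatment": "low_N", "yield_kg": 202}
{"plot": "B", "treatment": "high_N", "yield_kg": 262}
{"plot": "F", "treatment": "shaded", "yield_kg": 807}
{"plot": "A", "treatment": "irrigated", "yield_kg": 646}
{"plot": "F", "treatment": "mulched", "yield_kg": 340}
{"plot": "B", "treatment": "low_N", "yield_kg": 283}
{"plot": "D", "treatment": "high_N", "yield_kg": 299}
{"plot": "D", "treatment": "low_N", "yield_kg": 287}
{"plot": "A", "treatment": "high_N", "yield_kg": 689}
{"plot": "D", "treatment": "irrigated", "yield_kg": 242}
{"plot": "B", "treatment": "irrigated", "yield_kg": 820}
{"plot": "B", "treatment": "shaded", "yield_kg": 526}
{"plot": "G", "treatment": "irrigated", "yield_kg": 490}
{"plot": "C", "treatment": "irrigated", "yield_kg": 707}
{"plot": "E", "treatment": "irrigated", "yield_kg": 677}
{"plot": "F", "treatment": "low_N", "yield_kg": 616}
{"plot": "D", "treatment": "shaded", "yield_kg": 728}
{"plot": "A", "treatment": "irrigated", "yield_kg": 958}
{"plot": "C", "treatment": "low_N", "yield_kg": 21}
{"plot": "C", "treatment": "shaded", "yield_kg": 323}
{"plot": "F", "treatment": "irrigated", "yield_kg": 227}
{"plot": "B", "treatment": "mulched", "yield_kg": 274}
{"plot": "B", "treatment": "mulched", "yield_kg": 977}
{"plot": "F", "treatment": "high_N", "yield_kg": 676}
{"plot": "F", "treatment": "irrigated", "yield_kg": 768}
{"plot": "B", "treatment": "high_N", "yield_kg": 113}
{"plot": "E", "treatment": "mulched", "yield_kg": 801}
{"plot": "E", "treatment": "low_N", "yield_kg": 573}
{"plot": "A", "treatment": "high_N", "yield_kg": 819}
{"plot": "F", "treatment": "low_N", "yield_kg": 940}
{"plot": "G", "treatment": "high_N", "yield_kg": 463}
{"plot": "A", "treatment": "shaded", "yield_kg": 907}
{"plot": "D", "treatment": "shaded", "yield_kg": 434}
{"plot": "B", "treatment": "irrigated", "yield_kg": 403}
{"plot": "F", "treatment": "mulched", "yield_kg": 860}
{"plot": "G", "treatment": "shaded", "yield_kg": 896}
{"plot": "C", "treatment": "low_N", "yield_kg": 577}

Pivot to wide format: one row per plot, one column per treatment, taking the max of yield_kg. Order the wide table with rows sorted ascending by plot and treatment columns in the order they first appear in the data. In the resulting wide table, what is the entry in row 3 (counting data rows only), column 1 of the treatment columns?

With rows sorted ascending by plot, row 3 is plot=C. treatment columns in first-appearance order: low_N, shaded, high_N, irrigated, mulched; column 1 is low_N.
Long rows with plot=C, treatment=low_N: max(21, 577) = 577.

577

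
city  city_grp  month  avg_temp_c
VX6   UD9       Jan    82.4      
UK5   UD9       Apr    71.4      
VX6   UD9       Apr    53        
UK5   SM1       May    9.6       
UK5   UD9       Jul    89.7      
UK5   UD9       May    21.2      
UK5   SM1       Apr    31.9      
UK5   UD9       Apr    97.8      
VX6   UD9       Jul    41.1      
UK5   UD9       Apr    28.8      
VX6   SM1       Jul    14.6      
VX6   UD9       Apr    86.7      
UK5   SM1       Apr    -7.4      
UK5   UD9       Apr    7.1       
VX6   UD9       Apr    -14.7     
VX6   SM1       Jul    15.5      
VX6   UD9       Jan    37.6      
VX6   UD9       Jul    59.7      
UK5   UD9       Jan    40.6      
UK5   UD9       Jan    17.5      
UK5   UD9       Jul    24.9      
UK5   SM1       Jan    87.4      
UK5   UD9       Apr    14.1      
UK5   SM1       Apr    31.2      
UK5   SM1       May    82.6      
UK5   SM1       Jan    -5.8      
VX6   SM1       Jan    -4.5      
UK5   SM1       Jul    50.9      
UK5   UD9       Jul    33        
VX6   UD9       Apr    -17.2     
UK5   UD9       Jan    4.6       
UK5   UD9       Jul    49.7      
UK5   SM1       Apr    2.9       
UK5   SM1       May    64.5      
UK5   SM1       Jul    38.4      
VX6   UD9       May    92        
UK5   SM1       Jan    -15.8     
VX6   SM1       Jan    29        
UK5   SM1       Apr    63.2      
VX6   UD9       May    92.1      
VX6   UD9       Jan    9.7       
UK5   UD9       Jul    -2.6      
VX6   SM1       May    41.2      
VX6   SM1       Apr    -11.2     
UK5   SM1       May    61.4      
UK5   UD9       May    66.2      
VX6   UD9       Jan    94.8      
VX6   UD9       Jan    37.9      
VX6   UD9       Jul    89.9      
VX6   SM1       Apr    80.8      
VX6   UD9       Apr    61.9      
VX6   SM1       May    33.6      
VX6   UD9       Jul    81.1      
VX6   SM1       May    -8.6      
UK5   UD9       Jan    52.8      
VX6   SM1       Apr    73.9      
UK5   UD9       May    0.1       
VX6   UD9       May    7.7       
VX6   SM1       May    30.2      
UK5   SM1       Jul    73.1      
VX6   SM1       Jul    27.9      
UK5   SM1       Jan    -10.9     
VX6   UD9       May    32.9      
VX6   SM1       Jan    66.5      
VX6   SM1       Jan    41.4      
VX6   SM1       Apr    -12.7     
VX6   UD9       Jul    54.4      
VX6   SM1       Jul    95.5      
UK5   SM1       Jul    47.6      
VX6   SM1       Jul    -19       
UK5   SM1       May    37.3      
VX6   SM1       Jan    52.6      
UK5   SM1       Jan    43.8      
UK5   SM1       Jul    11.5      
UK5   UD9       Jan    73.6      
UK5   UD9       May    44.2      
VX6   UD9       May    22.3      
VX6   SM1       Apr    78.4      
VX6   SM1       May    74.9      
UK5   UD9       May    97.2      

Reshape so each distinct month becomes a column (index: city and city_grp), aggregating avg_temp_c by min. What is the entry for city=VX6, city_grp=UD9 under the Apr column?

-17.2

Rows with city=VX6, city_grp=UD9 and month=Apr: avg_temp_c values are 53, 86.7, -14.7, -17.2, 61.9.
min(53, 86.7, -14.7, -17.2, 61.9) = -17.2.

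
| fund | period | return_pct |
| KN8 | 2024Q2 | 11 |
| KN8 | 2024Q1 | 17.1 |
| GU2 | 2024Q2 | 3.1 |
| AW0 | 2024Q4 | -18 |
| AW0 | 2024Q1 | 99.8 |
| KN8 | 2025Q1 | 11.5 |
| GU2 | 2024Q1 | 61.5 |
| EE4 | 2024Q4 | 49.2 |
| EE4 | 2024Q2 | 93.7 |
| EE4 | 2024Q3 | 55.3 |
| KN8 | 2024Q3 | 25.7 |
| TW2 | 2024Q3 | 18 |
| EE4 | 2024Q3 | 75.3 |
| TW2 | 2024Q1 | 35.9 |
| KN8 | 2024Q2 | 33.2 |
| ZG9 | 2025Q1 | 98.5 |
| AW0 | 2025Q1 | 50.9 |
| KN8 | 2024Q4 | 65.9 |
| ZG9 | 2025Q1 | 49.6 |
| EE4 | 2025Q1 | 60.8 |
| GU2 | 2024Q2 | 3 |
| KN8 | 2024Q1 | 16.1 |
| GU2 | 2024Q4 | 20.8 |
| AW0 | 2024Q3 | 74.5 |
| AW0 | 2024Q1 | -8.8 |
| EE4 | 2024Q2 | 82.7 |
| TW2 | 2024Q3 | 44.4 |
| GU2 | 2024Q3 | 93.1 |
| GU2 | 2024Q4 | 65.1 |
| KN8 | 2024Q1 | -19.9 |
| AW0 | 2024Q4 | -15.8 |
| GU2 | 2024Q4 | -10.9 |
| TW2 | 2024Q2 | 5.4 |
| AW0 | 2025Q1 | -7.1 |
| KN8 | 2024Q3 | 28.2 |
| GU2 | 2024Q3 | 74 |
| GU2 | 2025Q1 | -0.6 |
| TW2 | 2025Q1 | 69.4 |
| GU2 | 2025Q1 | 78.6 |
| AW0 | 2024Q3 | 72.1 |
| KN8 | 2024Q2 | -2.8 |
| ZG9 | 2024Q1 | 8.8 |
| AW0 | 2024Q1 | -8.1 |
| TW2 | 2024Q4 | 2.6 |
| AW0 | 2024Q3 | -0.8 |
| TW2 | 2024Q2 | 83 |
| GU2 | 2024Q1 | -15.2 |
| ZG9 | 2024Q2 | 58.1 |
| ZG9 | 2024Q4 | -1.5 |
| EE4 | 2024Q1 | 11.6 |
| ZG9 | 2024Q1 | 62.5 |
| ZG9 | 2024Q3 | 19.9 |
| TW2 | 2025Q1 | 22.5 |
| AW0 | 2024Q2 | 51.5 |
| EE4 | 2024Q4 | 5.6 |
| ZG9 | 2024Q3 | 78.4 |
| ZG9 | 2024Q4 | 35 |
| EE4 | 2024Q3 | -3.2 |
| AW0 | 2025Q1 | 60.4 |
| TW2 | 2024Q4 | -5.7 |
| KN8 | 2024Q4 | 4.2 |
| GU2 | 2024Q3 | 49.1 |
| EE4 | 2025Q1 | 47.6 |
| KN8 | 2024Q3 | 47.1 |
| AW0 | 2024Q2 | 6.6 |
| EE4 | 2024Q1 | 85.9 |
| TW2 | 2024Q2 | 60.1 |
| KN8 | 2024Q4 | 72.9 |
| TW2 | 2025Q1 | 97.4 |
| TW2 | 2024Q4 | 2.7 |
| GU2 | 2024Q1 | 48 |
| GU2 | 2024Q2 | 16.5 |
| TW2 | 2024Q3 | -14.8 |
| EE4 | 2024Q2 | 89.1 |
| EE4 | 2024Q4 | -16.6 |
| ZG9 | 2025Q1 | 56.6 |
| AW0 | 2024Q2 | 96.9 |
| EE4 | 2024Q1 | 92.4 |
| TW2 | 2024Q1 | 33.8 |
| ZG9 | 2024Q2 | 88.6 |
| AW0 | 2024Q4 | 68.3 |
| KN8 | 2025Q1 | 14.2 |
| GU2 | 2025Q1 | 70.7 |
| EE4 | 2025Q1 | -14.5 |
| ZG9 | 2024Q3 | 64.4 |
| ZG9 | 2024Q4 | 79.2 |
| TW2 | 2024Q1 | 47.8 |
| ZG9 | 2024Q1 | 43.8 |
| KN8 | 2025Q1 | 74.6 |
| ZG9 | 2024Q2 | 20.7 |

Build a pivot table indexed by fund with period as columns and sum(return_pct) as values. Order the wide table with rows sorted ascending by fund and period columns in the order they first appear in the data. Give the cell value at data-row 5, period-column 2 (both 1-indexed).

117.5

With rows sorted ascending by fund, row 5 is fund=TW2. period columns in first-appearance order: 2024Q2, 2024Q1, 2024Q4, 2025Q1, 2024Q3; column 2 is 2024Q1.
Long rows with fund=TW2, period=2024Q1: 35.9 + 33.8 + 47.8 = 117.5.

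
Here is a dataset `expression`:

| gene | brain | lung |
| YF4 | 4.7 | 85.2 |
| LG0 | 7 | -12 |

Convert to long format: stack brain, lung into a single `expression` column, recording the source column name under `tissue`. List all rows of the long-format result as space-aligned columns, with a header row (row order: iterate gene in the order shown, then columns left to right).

Each (gene, column) pair becomes one row: 2 × 2 = 4 rows.
For example, (YF4, brain) → expression=4.7.

gene  tissue  expression
YF4   brain   4.7       
YF4   lung    85.2      
LG0   brain   7         
LG0   lung    -12       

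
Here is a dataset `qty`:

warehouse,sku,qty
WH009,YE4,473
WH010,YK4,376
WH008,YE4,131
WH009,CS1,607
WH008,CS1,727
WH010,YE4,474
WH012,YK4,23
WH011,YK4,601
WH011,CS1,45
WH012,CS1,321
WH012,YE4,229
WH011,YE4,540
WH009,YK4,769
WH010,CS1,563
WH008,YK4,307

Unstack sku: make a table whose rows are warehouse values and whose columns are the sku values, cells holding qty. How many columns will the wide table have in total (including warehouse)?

4

1 column for warehouse plus 3 distinct sku values → 4 columns.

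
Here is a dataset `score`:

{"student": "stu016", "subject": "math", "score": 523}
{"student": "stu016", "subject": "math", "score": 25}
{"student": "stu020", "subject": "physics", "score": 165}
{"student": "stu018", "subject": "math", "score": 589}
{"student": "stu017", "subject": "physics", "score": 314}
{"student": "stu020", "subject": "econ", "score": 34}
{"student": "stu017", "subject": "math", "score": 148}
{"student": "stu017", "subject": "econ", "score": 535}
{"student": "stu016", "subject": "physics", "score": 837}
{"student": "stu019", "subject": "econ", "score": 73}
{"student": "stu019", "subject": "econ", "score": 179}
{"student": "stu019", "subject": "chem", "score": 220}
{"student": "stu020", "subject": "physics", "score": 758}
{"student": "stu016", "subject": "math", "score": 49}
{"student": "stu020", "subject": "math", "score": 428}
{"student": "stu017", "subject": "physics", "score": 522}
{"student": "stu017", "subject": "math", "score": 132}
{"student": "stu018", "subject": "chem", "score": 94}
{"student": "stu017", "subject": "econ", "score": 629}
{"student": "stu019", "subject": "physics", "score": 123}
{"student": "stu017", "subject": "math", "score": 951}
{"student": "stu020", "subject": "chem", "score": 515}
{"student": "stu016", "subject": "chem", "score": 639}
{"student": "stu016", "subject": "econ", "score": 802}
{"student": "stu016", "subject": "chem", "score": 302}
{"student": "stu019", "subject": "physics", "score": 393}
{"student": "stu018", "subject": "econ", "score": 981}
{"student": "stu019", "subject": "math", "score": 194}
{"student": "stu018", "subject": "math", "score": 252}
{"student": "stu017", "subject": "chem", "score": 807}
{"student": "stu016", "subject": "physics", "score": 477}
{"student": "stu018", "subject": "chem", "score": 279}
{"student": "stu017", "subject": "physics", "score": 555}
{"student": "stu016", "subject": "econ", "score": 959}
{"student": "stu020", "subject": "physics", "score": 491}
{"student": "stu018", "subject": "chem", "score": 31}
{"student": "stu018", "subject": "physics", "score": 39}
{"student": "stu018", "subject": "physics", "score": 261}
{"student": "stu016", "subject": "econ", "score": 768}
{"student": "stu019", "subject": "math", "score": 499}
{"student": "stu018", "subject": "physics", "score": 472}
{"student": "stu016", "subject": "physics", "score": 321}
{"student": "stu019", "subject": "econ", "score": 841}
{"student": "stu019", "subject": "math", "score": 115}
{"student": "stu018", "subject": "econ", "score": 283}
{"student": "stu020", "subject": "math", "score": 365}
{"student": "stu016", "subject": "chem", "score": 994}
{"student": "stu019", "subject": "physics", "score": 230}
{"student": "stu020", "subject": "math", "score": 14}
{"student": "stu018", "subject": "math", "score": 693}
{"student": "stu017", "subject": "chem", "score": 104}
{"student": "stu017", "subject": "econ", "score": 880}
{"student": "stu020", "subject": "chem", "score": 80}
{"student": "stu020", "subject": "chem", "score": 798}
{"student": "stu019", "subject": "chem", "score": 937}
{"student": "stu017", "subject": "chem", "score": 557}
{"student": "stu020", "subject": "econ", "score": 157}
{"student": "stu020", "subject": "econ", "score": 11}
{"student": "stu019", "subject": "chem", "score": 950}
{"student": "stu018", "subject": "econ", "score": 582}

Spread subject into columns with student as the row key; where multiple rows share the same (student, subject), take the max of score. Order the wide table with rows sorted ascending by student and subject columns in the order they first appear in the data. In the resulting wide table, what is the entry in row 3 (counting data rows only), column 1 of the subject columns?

With rows sorted ascending by student, row 3 is student=stu018. subject columns in first-appearance order: math, physics, econ, chem; column 1 is math.
Long rows with student=stu018, subject=math: max(589, 252, 693) = 693.

693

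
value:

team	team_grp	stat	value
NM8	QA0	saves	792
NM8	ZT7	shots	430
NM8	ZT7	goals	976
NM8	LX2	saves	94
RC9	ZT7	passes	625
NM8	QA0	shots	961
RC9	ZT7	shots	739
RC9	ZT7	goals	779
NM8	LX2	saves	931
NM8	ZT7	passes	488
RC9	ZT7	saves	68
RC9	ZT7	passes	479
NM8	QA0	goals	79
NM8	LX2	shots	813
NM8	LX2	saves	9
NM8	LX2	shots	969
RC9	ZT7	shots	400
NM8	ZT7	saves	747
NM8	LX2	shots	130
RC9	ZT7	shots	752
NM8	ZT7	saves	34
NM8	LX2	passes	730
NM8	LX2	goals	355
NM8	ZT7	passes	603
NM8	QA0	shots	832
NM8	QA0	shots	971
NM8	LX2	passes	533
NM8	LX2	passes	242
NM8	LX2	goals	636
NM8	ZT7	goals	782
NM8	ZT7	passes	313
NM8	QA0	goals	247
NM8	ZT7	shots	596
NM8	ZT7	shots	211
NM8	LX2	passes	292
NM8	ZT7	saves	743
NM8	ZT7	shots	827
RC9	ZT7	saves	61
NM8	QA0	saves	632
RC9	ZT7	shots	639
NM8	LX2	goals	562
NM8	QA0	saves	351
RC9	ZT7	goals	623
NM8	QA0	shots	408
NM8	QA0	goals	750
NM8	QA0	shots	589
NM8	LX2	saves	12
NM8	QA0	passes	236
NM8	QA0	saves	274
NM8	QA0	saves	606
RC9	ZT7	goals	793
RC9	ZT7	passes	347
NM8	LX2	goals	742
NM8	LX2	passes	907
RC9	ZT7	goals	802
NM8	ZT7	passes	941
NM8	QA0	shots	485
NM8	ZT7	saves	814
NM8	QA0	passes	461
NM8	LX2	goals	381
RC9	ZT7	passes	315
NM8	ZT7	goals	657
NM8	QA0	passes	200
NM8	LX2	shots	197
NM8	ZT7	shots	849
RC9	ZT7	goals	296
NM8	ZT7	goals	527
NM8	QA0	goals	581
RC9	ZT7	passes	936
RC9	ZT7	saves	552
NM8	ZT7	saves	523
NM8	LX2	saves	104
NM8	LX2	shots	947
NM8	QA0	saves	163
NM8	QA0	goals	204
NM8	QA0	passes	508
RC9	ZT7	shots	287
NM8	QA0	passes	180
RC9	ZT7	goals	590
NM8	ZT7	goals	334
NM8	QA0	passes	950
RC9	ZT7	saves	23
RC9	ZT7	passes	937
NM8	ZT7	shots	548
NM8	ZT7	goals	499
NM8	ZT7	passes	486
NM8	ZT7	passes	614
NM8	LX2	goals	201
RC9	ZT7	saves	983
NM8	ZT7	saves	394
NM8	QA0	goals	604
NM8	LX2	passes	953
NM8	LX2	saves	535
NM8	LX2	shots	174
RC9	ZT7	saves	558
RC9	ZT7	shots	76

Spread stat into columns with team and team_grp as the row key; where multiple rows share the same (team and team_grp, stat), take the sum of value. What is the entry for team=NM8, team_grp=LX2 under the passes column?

Rows with team=NM8, team_grp=LX2 and stat=passes: value values are 730, 533, 242, 292, 907, 953.
730 + 533 + 242 + 292 + 907 + 953 = 3657.

3657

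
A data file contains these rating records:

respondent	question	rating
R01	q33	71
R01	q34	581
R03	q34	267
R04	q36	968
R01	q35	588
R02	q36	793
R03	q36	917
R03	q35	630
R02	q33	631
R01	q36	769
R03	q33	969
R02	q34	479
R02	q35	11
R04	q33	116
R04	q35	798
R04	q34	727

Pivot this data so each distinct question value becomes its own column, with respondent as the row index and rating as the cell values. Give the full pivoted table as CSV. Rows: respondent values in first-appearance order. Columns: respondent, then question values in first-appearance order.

respondent,q33,q34,q36,q35
R01,71,581,769,588
R03,969,267,917,630
R04,116,727,968,798
R02,631,479,793,11

Columns: respondent plus the 4 distinct question values (q33, q34, q36, q35).
For example, row R01 column q33 takes rating=71 from the long row (R01, q33).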